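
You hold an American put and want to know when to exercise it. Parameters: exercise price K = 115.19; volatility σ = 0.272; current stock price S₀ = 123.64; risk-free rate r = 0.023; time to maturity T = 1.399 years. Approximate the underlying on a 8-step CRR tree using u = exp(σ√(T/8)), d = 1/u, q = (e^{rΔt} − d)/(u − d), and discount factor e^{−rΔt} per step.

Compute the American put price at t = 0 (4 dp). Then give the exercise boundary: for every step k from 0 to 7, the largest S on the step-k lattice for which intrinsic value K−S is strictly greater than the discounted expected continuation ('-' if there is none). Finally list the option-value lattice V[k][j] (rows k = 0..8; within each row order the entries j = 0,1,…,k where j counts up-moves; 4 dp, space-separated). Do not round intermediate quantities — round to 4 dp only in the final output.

params: Δt=0.17488 u=1.12047 d=0.89249 q=0.48927 e^(-rΔt)=0.99599
t_8 payoffs: 65.4200 52.7064 36.7453 16.7070 0.0000 0.0000 0.0000 0.0000 0.0000
t_7: node(7,0) S=55.7657 payoff=59.4243 vs cont=58.9620 → 59.4243 [stop]  node(7,1) S=70.0107 payoff=45.1793 vs cont=44.7169 → 45.1793 [stop]  node(7,2) S=87.8946 payoff=27.2954 vs cont=26.8330 → 27.2954 [stop]  node(7,3) S=110.3469 payoff=4.8431 vs cont=8.4985 → 8.4985 [wait]  node(7,4) S=138.5345 payoff=0.0000 vs cont=0.0000 → 0.0000 [wait]  node(7,5) S=173.9224 payoff=0.0000 vs cont=0.0000 → 0.0000 [wait]  node(7,6) S=218.3501 payoff=0.0000 vs cont=0.0000 → 0.0000 [wait]  node(7,7) S=274.1266 payoff=0.0000 vs cont=0.0000 → 0.0000 [wait]  ⇒ S*(7)=87.8946
t_6: node(6,0) S=62.4836 payoff=52.7064 vs cont=52.2441 → 52.7064 [stop]  node(6,1) S=78.4447 payoff=36.7453 vs cont=36.2829 → 36.7453 [stop]  node(6,2) S=98.4830 payoff=16.7070 vs cont=18.0259 → 18.0259 [wait]  node(6,3) S=123.6400 payoff=0.0000 vs cont=4.3230 → 4.3230 [wait]  node(6,4) S=155.2232 payoff=0.0000 vs cont=0.0000 → 0.0000 [wait]  node(6,5) S=194.8743 payoff=0.0000 vs cont=0.0000 → 0.0000 [wait]  node(6,6) S=244.6540 payoff=0.0000 vs cont=0.0000 → 0.0000 [wait]  ⇒ S*(6)=78.4447
t_5: node(5,0) S=70.0107 payoff=45.1793 vs cont=44.7169 → 45.1793 [stop]  node(5,1) S=87.8946 payoff=27.2954 vs cont=27.4757 → 27.4757 [wait]  node(5,2) S=110.3469 payoff=4.8431 vs cont=11.2760 → 11.2760 [wait]  node(5,3) S=138.5345 payoff=0.0000 vs cont=2.1990 → 2.1990 [wait]  node(5,4) S=173.9224 payoff=0.0000 vs cont=0.0000 → 0.0000 [wait]  node(5,5) S=218.3501 payoff=0.0000 vs cont=0.0000 → 0.0000 [wait]  ⇒ S*(5)=70.0107
t_4: node(4,0) S=78.4447 payoff=36.7453 vs cont=36.3708 → 36.7453 [stop]  node(4,1) S=98.4830 payoff=16.7070 vs cont=19.4712 → 19.4712 [wait]  node(4,2) S=123.6400 payoff=0.0000 vs cont=6.8075 → 6.8075 [wait]  node(4,3) S=155.2232 payoff=0.0000 vs cont=1.1186 → 1.1186 [wait]  node(4,4) S=194.8743 payoff=0.0000 vs cont=0.0000 → 0.0000 [wait]  ⇒ S*(4)=78.4447
t_3: node(3,0) S=87.8946 payoff=27.2954 vs cont=28.1800 → 28.1800 [wait]  node(3,1) S=110.3469 payoff=4.8431 vs cont=13.2219 → 13.2219 [wait]  node(3,2) S=138.5345 payoff=0.0000 vs cont=4.0079 → 4.0079 [wait]  node(3,3) S=173.9224 payoff=0.0000 vs cont=0.5690 → 0.5690 [wait]  ⇒ S*(3)=-
t_2: node(2,0) S=98.4830 payoff=16.7070 vs cont=20.7777 → 20.7777 [wait]  node(2,1) S=123.6400 payoff=0.0000 vs cont=8.6788 → 8.6788 [wait]  node(2,2) S=155.2232 payoff=0.0000 vs cont=2.3160 → 2.3160 [wait]  ⇒ S*(2)=-
t_1: node(1,0) S=110.3469 payoff=4.8431 vs cont=14.7984 → 14.7984 [wait]  node(1,1) S=138.5345 payoff=0.0000 vs cont=5.5433 → 5.5433 [wait]  ⇒ S*(1)=-
t_0: node(0,0) S=123.6400 payoff=0.0000 vs cont=10.2289 → 10.2289 [wait]  ⇒ S*(0)=-

price = 10.2289
boundary = - - - - 78.4447 70.0107 78.4447 87.8946
tree:
10.2289
14.7984 5.5433
20.7777 8.6788 2.3160
28.1800 13.2219 4.0079 0.5690
36.7453 19.4712 6.8075 1.1186 0.0000
45.1793 27.4757 11.2760 2.1990 0.0000 0.0000
52.7064 36.7453 18.0259 4.3230 0.0000 0.0000 0.0000
59.4243 45.1793 27.2954 8.4985 0.0000 0.0000 0.0000 0.0000
65.4200 52.7064 36.7453 16.7070 0.0000 0.0000 0.0000 0.0000 0.0000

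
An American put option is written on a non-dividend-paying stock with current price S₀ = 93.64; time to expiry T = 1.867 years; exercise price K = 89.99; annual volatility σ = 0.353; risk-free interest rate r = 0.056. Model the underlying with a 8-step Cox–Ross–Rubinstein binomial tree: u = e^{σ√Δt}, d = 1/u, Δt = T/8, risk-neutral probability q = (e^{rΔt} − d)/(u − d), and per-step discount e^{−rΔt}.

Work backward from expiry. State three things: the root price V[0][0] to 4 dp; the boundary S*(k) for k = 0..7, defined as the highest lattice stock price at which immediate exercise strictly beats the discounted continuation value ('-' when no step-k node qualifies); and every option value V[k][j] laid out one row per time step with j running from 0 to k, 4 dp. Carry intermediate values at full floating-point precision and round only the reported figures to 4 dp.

price = 11.9023
boundary = - - - 56.1410 47.3391 56.1410 66.5795 56.1410
tree:
11.9023
17.4321 6.5957
24.7364 10.4682 2.8334
33.8490 16.1277 4.9917 0.7142
42.6509 23.9329 8.6199 1.4353 0.0000
50.0729 33.8490 14.4860 2.8844 0.0000 0.0000
56.3312 42.6509 23.4105 5.7966 0.0000 0.0000 0.0000
61.6083 50.0729 33.8490 11.6491 0.0000 0.0000 0.0000 0.0000
66.0581 56.3312 42.6509 23.4105 0.0000 0.0000 0.0000 0.0000 0.0000

params: Δt=0.23337 u=1.18593 d=0.84322 q=0.49585 e^(-rΔt)=0.98702
t_8 payoffs: 66.0581 56.3312 42.6509 23.4105 0.0000 0.0000 0.0000 0.0000 0.0000
t_7: node(7,0) S=28.3817 payoff=61.6083 vs cont=60.4399 → 61.6083 [stop]  node(7,1) S=39.9171 payoff=50.0729 vs cont=48.9044 → 50.0729 [stop]  node(7,2) S=56.1410 payoff=33.8490 vs cont=32.6806 → 33.8490 [stop]  node(7,3) S=78.9589 payoff=11.0311 vs cont=11.6491 → 11.6491 [wait]  node(7,4) S=111.0508 payoff=0.0000 vs cont=0.0000 → 0.0000 [wait]  node(7,5) S=156.1862 payoff=0.0000 vs cont=0.0000 → 0.0000 [wait]  node(7,6) S=219.6663 payoff=0.0000 vs cont=0.0000 → 0.0000 [wait]  node(7,7) S=308.9473 payoff=0.0000 vs cont=0.0000 → 0.0000 [wait]  ⇒ S*(7)=56.1410
t_6: node(6,0) S=33.6588 payoff=56.3312 vs cont=55.1628 → 56.3312 [stop]  node(6,1) S=47.3391 payoff=42.6509 vs cont=41.4825 → 42.6509 [stop]  node(6,2) S=66.5795 payoff=23.4105 vs cont=22.5445 → 23.4105 [stop]  node(6,3) S=93.6400 payoff=0.0000 vs cont=5.7966 → 5.7966 [wait]  node(6,4) S=131.6989 payoff=0.0000 vs cont=0.0000 → 0.0000 [wait]  node(6,5) S=185.2265 payoff=0.0000 vs cont=0.0000 → 0.0000 [wait]  node(6,6) S=260.5097 payoff=0.0000 vs cont=0.0000 → 0.0000 [wait]  ⇒ S*(6)=66.5795
t_5: node(5,0) S=39.9171 payoff=50.0729 vs cont=48.9044 → 50.0729 [stop]  node(5,1) S=56.1410 payoff=33.8490 vs cont=32.6806 → 33.8490 [stop]  node(5,2) S=78.9589 payoff=11.0311 vs cont=14.4860 → 14.4860 [wait]  node(5,3) S=111.0508 payoff=0.0000 vs cont=2.8844 → 2.8844 [wait]  node(5,4) S=156.1862 payoff=0.0000 vs cont=0.0000 → 0.0000 [wait]  node(5,5) S=219.6663 payoff=0.0000 vs cont=0.0000 → 0.0000 [wait]  ⇒ S*(5)=56.1410
t_4: node(4,0) S=47.3391 payoff=42.6509 vs cont=41.4825 → 42.6509 [stop]  node(4,1) S=66.5795 payoff=23.4105 vs cont=23.9329 → 23.9329 [wait]  node(4,2) S=93.6400 payoff=0.0000 vs cont=8.6199 → 8.6199 [wait]  node(4,3) S=131.6989 payoff=0.0000 vs cont=1.4353 → 1.4353 [wait]  node(4,4) S=185.2265 payoff=0.0000 vs cont=0.0000 → 0.0000 [wait]  ⇒ S*(4)=47.3391
t_3: node(3,0) S=56.1410 payoff=33.8490 vs cont=32.9363 → 33.8490 [stop]  node(3,1) S=78.9589 payoff=11.0311 vs cont=16.1277 → 16.1277 [wait]  node(3,2) S=111.0508 payoff=0.0000 vs cont=4.9917 → 4.9917 [wait]  node(3,3) S=156.1862 payoff=0.0000 vs cont=0.7142 → 0.7142 [wait]  ⇒ S*(3)=56.1410
t_2: node(2,0) S=66.5795 payoff=23.4105 vs cont=24.7364 → 24.7364 [wait]  node(2,1) S=93.6400 payoff=0.0000 vs cont=10.4682 → 10.4682 [wait]  node(2,2) S=131.6989 payoff=0.0000 vs cont=2.8334 → 2.8334 [wait]  ⇒ S*(2)=-
t_1: node(1,0) S=78.9589 payoff=11.0311 vs cont=17.4321 → 17.4321 [wait]  node(1,1) S=111.0508 payoff=0.0000 vs cont=6.5957 → 6.5957 [wait]  ⇒ S*(1)=-
t_0: node(0,0) S=93.6400 payoff=0.0000 vs cont=11.9023 → 11.9023 [wait]  ⇒ S*(0)=-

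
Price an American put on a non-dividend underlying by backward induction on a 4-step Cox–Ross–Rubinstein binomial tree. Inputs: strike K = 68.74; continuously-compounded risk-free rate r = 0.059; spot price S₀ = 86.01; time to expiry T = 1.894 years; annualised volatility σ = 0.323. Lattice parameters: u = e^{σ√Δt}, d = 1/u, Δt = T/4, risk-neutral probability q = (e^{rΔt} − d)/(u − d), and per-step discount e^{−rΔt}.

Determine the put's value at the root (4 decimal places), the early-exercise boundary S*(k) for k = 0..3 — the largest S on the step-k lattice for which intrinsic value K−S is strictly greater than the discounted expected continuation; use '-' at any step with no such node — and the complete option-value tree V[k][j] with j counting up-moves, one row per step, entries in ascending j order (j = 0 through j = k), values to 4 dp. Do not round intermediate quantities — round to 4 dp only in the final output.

params: Δt=0.47350 u=1.24890 d=0.80071 q=0.50787 e^(-rΔt)=0.97245
t_4 payoffs: 33.3857 13.5963 0.0000 0.0000 0.0000
t_3: node(3,0) S=44.1539 payoff=24.5861 vs cont=22.6923 → 24.5861 [stop]  node(3,1) S=68.8688 payoff=0.0000 vs cont=6.5068 → 6.5068 [wait]  node(3,2) S=107.4176 payoff=0.0000 vs cont=0.0000 → 0.0000 [wait]  node(3,3) S=167.5439 payoff=0.0000 vs cont=0.0000 → 0.0000 [wait]  ⇒ S*(3)=44.1539
t_2: node(2,0) S=55.1437 payoff=13.5963 vs cont=14.9797 → 14.9797 [wait]  node(2,1) S=86.0100 payoff=0.0000 vs cont=3.1139 → 3.1139 [wait]  node(2,2) S=134.1535 payoff=0.0000 vs cont=0.0000 → 0.0000 [wait]  ⇒ S*(2)=-
t_1: node(1,0) S=68.8688 payoff=0.0000 vs cont=8.7067 → 8.7067 [wait]  node(1,1) S=107.4176 payoff=0.0000 vs cont=1.4902 → 1.4902 [wait]  ⇒ S*(1)=-
t_0: node(0,0) S=86.0100 payoff=0.0000 vs cont=4.9028 → 4.9028 [wait]  ⇒ S*(0)=-

price = 4.9028
boundary = - - - 44.1539
tree:
4.9028
8.7067 1.4902
14.9797 3.1139 0.0000
24.5861 6.5068 0.0000 0.0000
33.3857 13.5963 0.0000 0.0000 0.0000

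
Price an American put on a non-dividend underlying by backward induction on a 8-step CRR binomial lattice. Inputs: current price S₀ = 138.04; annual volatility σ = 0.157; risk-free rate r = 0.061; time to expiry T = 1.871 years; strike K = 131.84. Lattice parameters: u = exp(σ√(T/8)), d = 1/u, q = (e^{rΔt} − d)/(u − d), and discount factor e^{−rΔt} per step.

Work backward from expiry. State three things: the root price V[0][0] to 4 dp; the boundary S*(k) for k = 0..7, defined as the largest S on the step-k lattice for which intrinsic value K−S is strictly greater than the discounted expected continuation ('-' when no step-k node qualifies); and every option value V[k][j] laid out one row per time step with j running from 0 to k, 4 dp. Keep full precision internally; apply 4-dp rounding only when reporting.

price = 4.5389
boundary = - - - 109.9213 118.5922 109.9213 118.5922 109.9213
tree:
4.5389
7.9264 2.1541
13.4180 4.0745 0.7918
21.9187 7.4842 1.6618 0.1699
29.9556 13.2478 3.4208 0.4061 0.0000
37.4049 21.9187 6.8593 0.9705 0.0000 0.0000
44.3096 29.9556 13.2478 2.3195 0.0000 0.0000 0.0000
50.7094 37.4049 21.9187 5.5432 0.0000 0.0000 0.0000 0.0000
56.6413 44.3096 29.9556 13.2478 0.0000 0.0000 0.0000 0.0000 0.0000

Δt=0.23387, u=1.07888, d=0.92688, q=0.57556, disc=e^(-rΔt)=0.98583
k=8 terminal: V=max(K-S,0) → 56.6413 44.3096 29.9556 13.2478 0.0000 0.0000 0.0000 0.0000 0.0000
k=7: j=0 S=81.1306 intr=50.7094 cont=48.8419 V=50.7094[EX]; j=1 S=94.4351 intr=37.4049 cont=35.5374 V=37.4049[EX]; j=2 S=109.9213 intr=21.9187 cont=20.0511 V=21.9187[EX]; j=3 S=127.9472 intr=3.8928 cont=5.5432 V=5.5432[hold]; j=4 S=148.9290 intr=0.0000 cont=0.0000 V=0.0000[hold]; j=5 S=173.3516 intr=0.0000 cont=0.0000 V=0.0000[hold]; j=6 S=201.7793 intr=0.0000 cont=0.0000 V=0.0000[hold]; j=7 S=234.8687 intr=0.0000 cont=0.0000 V=0.0000[hold]  S*(7)=109.9213
k=6: j=0 S=87.5304 intr=44.3096 cont=42.4421 V=44.3096[EX]; j=1 S=101.8844 intr=29.9556 cont=28.0881 V=29.9556[EX]; j=2 S=118.5922 intr=13.2478 cont=12.3167 V=13.2478[EX]; j=3 S=138.0400 intr=0.0000 cont=2.3195 V=2.3195[hold]; j=4 S=160.6770 intr=0.0000 cont=0.0000 V=0.0000[hold]; j=5 S=187.0261 intr=0.0000 cont=0.0000 V=0.0000[hold]; j=6 S=217.6962 intr=0.0000 cont=0.0000 V=0.0000[hold]  S*(6)=118.5922
k=5: j=0 S=94.4351 intr=37.4049 cont=35.5374 V=37.4049[EX]; j=1 S=109.9213 intr=21.9187 cont=20.0511 V=21.9187[EX]; j=2 S=127.9472 intr=3.8928 cont=6.8593 V=6.8593[hold]; j=3 S=148.9290 intr=0.0000 cont=0.9705 V=0.9705[hold]; j=4 S=173.3516 intr=0.0000 cont=0.0000 V=0.0000[hold]; j=5 S=201.7793 intr=0.0000 cont=0.0000 V=0.0000[hold]  S*(5)=109.9213
k=4: j=0 S=101.8844 intr=29.9556 cont=28.0881 V=29.9556[EX]; j=1 S=118.5922 intr=13.2478 cont=13.0634 V=13.2478[EX]; j=2 S=138.0400 intr=0.0000 cont=3.4208 V=3.4208[hold]; j=3 S=160.6770 intr=0.0000 cont=0.4061 V=0.4061[hold]; j=4 S=187.0261 intr=0.0000 cont=0.0000 V=0.0000[hold]  S*(4)=118.5922
k=3: j=0 S=109.9213 intr=21.9187 cont=20.0511 V=21.9187[EX]; j=1 S=127.9472 intr=3.8928 cont=7.4842 V=7.4842[hold]; j=2 S=148.9290 intr=0.0000 cont=1.6618 V=1.6618[hold]; j=3 S=173.3516 intr=0.0000 cont=0.1699 V=0.1699[hold]  S*(3)=109.9213
k=2: j=0 S=118.5922 intr=13.2478 cont=13.4180 V=13.4180[hold]; j=1 S=138.0400 intr=0.0000 cont=4.0745 V=4.0745[hold]; j=2 S=160.6770 intr=0.0000 cont=0.7918 V=0.7918[hold]  S*(2)=-
k=1: j=0 S=127.9472 intr=3.8928 cont=7.9264 V=7.9264[hold]; j=1 S=148.9290 intr=0.0000 cont=2.1541 V=2.1541[hold]  S*(1)=-
k=0: j=0 S=138.0400 intr=0.0000 cont=4.5389 V=4.5389[hold]  S*(0)=-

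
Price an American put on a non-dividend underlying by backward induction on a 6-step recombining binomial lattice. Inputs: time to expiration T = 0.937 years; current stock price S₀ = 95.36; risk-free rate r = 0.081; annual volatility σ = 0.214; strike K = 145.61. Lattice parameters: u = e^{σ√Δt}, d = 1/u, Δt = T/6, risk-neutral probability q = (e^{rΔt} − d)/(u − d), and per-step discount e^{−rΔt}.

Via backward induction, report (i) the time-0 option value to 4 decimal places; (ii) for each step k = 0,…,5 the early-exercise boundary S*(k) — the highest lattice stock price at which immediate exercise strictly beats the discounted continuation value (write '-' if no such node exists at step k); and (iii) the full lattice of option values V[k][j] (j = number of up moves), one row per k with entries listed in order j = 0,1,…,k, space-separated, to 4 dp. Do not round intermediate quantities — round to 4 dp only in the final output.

params: Δt=0.15617 u=1.08825 d=0.91891 q=0.55404 e^(-rΔt)=0.98743
t_6 payoffs: 88.1982 77.6183 65.0886 50.2500 32.6769 11.8653 0.0000
t_5: node(5,0) S=62.4782 payoff=83.1318 vs cont=81.3015 → 83.1318 [stop]  node(5,1) S=73.9918 payoff=71.6182 vs cont=69.7879 → 71.6182 [stop]  node(5,2) S=87.6271 payoff=57.9829 vs cont=56.1526 → 57.9829 [stop]  node(5,3) S=103.7753 payoff=41.8347 vs cont=40.0044 → 41.8347 [stop]  node(5,4) S=122.8992 payoff=22.7108 vs cont=20.8805 → 22.7108 [stop]  node(5,5) S=145.5473 payoff=0.0627 vs cont=5.2249 → 5.2249 [wait]  ⇒ S*(5)=122.8992
t_4: node(4,0) S=67.9917 payoff=77.6183 vs cont=75.7880 → 77.6183 [stop]  node(4,1) S=80.5214 payoff=65.0886 vs cont=63.2583 → 65.0886 [stop]  node(4,2) S=95.3600 payoff=50.2500 vs cont=48.4197 → 50.2500 [stop]  node(4,3) S=112.9331 payoff=32.6769 vs cont=30.8466 → 32.6769 [stop]  node(4,4) S=133.7447 payoff=11.8653 vs cont=12.8591 → 12.8591 [wait]  ⇒ S*(4)=112.9331
t_3: node(3,0) S=73.9918 payoff=71.6182 vs cont=69.7879 → 71.6182 [stop]  node(3,1) S=87.6271 payoff=57.9829 vs cont=56.1526 → 57.9829 [stop]  node(3,2) S=103.7753 payoff=41.8347 vs cont=40.0044 → 41.8347 [stop]  node(3,3) S=122.8992 payoff=22.7108 vs cont=21.4242 → 22.7108 [stop]  ⇒ S*(3)=122.8992
t_2: node(2,0) S=80.5214 payoff=65.0886 vs cont=63.2583 → 65.0886 [stop]  node(2,1) S=95.3600 payoff=50.2500 vs cont=48.4197 → 50.2500 [stop]  node(2,2) S=112.9331 payoff=32.6769 vs cont=30.8466 → 32.6769 [stop]  ⇒ S*(2)=112.9331
t_1: node(1,0) S=87.6271 payoff=57.9829 vs cont=56.1526 → 57.9829 [stop]  node(1,1) S=103.7753 payoff=41.8347 vs cont=40.0044 → 41.8347 [stop]  ⇒ S*(1)=103.7753
t_0: node(0,0) S=95.3600 payoff=50.2500 vs cont=48.4197 → 50.2500 [stop]  ⇒ S*(0)=95.3600

price = 50.2500
boundary = 95.3600 103.7753 112.9331 122.8992 112.9331 122.8992
tree:
50.2500
57.9829 41.8347
65.0886 50.2500 32.6769
71.6182 57.9829 41.8347 22.7108
77.6183 65.0886 50.2500 32.6769 12.8591
83.1318 71.6182 57.9829 41.8347 22.7108 5.2249
88.1982 77.6183 65.0886 50.2500 32.6769 11.8653 0.0000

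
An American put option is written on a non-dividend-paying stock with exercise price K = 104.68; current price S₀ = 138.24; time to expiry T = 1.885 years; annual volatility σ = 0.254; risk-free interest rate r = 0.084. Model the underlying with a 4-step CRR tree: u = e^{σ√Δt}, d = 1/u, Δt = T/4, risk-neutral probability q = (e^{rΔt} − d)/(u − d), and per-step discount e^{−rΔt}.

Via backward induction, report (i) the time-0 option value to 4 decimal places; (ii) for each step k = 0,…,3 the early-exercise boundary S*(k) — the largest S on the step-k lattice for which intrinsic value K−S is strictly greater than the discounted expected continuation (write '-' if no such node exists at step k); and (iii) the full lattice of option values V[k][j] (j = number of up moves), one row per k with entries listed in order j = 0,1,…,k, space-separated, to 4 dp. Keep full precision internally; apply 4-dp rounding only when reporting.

price = 2.4080
boundary = - - - 81.9325
tree:
2.4080
5.1846 0.4981
10.9793 1.2100 0.0000
22.7475 2.9393 0.0000 0.0000
35.8575 7.1401 0.0000 0.0000 0.0000

params: Δt=0.47125 u=1.19049 d=0.83999 q=0.57172 e^(-rΔt)=0.96119
t_4 payoffs: 35.8575 7.1401 0.0000 0.0000 0.0000
t_3: node(3,0) S=81.9325 payoff=22.7475 vs cont=18.6846 → 22.7475 [stop]  node(3,1) S=116.1202 payoff=0.0000 vs cont=2.9393 → 2.9393 [wait]  node(3,2) S=164.5733 payoff=0.0000 vs cont=0.0000 → 0.0000 [wait]  node(3,3) S=233.2443 payoff=0.0000 vs cont=0.0000 → 0.0000 [wait]  ⇒ S*(3)=81.9325
t_2: node(2,0) S=97.5399 payoff=7.1401 vs cont=10.9793 → 10.9793 [wait]  node(2,1) S=138.2400 payoff=0.0000 vs cont=1.2100 → 1.2100 [wait]  node(2,2) S=195.9229 payoff=0.0000 vs cont=0.0000 → 0.0000 [wait]  ⇒ S*(2)=-
t_1: node(1,0) S=116.1202 payoff=0.0000 vs cont=5.1846 → 5.1846 [wait]  node(1,1) S=164.5733 payoff=0.0000 vs cont=0.4981 → 0.4981 [wait]  ⇒ S*(1)=-
t_0: node(0,0) S=138.2400 payoff=0.0000 vs cont=2.4080 → 2.4080 [wait]  ⇒ S*(0)=-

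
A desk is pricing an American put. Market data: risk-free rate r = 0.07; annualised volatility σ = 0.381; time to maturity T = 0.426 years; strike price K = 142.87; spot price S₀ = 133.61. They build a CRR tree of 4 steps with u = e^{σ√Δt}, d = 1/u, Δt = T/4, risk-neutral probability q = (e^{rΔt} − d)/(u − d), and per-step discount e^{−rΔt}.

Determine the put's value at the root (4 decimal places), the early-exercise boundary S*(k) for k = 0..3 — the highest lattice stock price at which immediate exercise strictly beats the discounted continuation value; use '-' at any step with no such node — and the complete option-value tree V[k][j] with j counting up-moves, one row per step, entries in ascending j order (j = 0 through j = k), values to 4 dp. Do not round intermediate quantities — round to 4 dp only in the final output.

price = 17.3458
boundary = - - 104.1937 117.9886
tree:
17.3458
26.4919 8.4220
38.6763 14.6545 2.2902
50.8584 24.8814 4.6051 0.0000
61.6162 38.6763 9.2600 0.0000 0.0000

params: Δt=0.10650 u=1.13240 d=0.88308 q=0.49897 e^(-rΔt)=0.99257
t_4 payoffs: 61.6162 38.6763 9.2600 0.0000 0.0000
t_3: node(3,0) S=92.0116 payoff=50.8584 vs cont=49.7973 → 50.8584 [stop]  node(3,1) S=117.9886 payoff=24.8814 vs cont=23.8202 → 24.8814 [stop]  node(3,2) S=151.2996 payoff=0.0000 vs cont=4.6051 → 4.6051 [wait]  node(3,3) S=194.0150 payoff=0.0000 vs cont=0.0000 → 0.0000 [wait]  ⇒ S*(3)=117.9886
t_2: node(2,0) S=104.1937 payoff=38.6763 vs cont=37.6152 → 38.6763 [stop]  node(2,1) S=133.6100 payoff=9.2600 vs cont=14.6545 → 14.6545 [wait]  node(2,2) S=171.3312 payoff=0.0000 vs cont=2.2902 → 2.2902 [wait]  ⇒ S*(2)=104.1937
t_1: node(1,0) S=117.9886 payoff=24.8814 vs cont=26.4919 → 26.4919 [wait]  node(1,1) S=151.2996 payoff=0.0000 vs cont=8.4220 → 8.4220 [wait]  ⇒ S*(1)=-
t_0: node(0,0) S=133.6100 payoff=9.2600 vs cont=17.3458 → 17.3458 [wait]  ⇒ S*(0)=-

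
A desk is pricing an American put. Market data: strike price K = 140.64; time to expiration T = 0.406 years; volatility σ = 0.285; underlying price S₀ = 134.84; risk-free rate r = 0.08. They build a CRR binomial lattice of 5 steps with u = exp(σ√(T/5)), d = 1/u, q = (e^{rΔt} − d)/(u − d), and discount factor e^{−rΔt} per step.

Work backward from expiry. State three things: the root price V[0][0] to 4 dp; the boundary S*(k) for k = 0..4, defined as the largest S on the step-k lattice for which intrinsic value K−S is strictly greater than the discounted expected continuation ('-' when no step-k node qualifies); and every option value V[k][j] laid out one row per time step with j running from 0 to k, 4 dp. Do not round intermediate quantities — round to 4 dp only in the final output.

params: Δt=0.08120 u=1.08460 d=0.92200 q=0.51979 e^(-rΔt)=0.99353
t_5 payoffs: 50.8004 34.9562 16.3178 0.0000 0.0000 0.0000
t_4: node(4,0) S=97.4402 payoff=43.1998 vs cont=42.2892 → 43.1998 [stop]  node(4,1) S=114.6248 payoff=26.0152 vs cont=25.1046 → 26.0152 [stop]  node(4,2) S=134.8400 payoff=5.8000 vs cont=7.7853 → 7.7853 [wait]  node(4,3) S=158.6204 payoff=0.0000 vs cont=0.0000 → 0.0000 [wait]  node(4,4) S=186.5947 payoff=0.0000 vs cont=0.0000 → 0.0000 [wait]  ⇒ S*(4)=114.6248
t_3: node(3,0) S=105.6838 payoff=34.9562 vs cont=34.0456 → 34.9562 [stop]  node(3,1) S=124.3222 payoff=16.3178 vs cont=16.4324 → 16.4324 [wait]  node(3,2) S=146.2476 payoff=0.0000 vs cont=3.7144 → 3.7144 [wait]  node(3,3) S=172.0399 payoff=0.0000 vs cont=0.0000 → 0.0000 [wait]  ⇒ S*(3)=105.6838
t_2: node(2,0) S=114.6248 payoff=26.0152 vs cont=25.1638 → 26.0152 [stop]  node(2,1) S=134.8400 payoff=5.8000 vs cont=9.7581 → 9.7581 [wait]  node(2,2) S=158.6204 payoff=0.0000 vs cont=1.7721 → 1.7721 [wait]  ⇒ S*(2)=114.6248
t_1: node(1,0) S=124.3222 payoff=16.3178 vs cont=17.4513 → 17.4513 [wait]  node(1,1) S=146.2476 payoff=0.0000 vs cont=5.5708 → 5.5708 [wait]  ⇒ S*(1)=-
t_0: node(0,0) S=134.8400 payoff=5.8000 vs cont=11.2029 → 11.2029 [wait]  ⇒ S*(0)=-

price = 11.2029
boundary = - - 114.6248 105.6838 114.6248
tree:
11.2029
17.4513 5.5708
26.0152 9.7581 1.7721
34.9562 16.4324 3.7144 0.0000
43.1998 26.0152 7.7853 0.0000 0.0000
50.8004 34.9562 16.3178 0.0000 0.0000 0.0000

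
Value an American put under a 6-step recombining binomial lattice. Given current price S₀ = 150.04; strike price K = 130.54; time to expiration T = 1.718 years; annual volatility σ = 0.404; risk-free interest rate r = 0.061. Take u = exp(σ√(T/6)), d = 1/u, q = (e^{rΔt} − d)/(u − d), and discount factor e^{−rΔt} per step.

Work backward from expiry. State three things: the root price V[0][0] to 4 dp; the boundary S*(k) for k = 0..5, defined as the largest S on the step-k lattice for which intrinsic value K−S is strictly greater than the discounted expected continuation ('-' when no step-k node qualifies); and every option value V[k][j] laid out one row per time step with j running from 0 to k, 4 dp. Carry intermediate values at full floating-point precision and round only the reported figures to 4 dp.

price = 15.9538
boundary = - - - 78.4420 63.1920 78.4420
tree:
15.9538
24.5279 7.4852
36.4855 12.8000 2.1488
52.0980 21.3342 4.2592 0.0000
67.3480 34.2855 8.4422 0.0000 0.0000
79.6332 52.0980 16.7335 0.0000 0.0000 0.0000
89.5300 67.3480 33.1679 0.0000 0.0000 0.0000 0.0000

Δt=0.28633  u=1.24133  d=0.80559  q=0.48660  discount=0.98269
step 6 (expiry): payoffs max(K−S,0) = 89.5300 67.3480 33.1679 0.0000 0.0000 0.0000 0.0000
step 5: (k=5,j=0): S=50.9068, (K−S)⁺=79.6332, hold=77.3729 ⇒ V=79.6332 exercise | (k=5,j=1): S=78.4420, (K−S)⁺=52.0980, hold=49.8378 ⇒ V=52.0980 exercise | (k=5,j=2): S=120.8707, (K−S)⁺=9.6693, hold=16.7335 ⇒ V=16.7335 continue | (k=5,j=3): S=186.2487, (K−S)⁺=0.0000, hold=0.0000 ⇒ V=0.0000 continue | (k=5,j=4): S=286.9892, (K−S)⁺=0.0000, hold=0.0000 ⇒ V=0.0000 continue | (k=5,j=5): S=442.2195, (K−S)⁺=0.0000, hold=0.0000 ⇒ V=0.0000 continue  boundary S*=78.4420
step 4: (k=4,j=0): S=63.1920, (K−S)⁺=67.3480, hold=65.0877 ⇒ V=67.3480 exercise | (k=4,j=1): S=97.3721, (K−S)⁺=33.1679, hold=34.2855 ⇒ V=34.2855 continue | (k=4,j=2): S=150.0400, (K−S)⁺=0.0000, hold=8.4422 ⇒ V=8.4422 continue | (k=4,j=3): S=231.1955, (K−S)⁺=0.0000, hold=0.0000 ⇒ V=0.0000 continue | (k=4,j=4): S=356.2474, (K−S)⁺=0.0000, hold=0.0000 ⇒ V=0.0000 continue  boundary S*=63.1920
step 3: (k=3,j=0): S=78.4420, (K−S)⁺=52.0980, hold=50.3722 ⇒ V=52.0980 exercise | (k=3,j=1): S=120.8707, (K−S)⁺=9.6693, hold=21.3342 ⇒ V=21.3342 continue | (k=3,j=2): S=186.2487, (K−S)⁺=0.0000, hold=4.2592 ⇒ V=4.2592 continue | (k=3,j=3): S=286.9892, (K−S)⁺=0.0000, hold=0.0000 ⇒ V=0.0000 continue  boundary S*=78.4420
step 2: (k=2,j=0): S=97.3721, (K−S)⁺=33.1679, hold=36.4855 ⇒ V=36.4855 continue | (k=2,j=1): S=150.0400, (K−S)⁺=0.0000, hold=12.8000 ⇒ V=12.8000 continue | (k=2,j=2): S=231.1955, (K−S)⁺=0.0000, hold=2.1488 ⇒ V=2.1488 continue  boundary S*=-
step 1: (k=1,j=0): S=120.8707, (K−S)⁺=9.6693, hold=24.5279 ⇒ V=24.5279 continue | (k=1,j=1): S=186.2487, (K−S)⁺=0.0000, hold=7.4852 ⇒ V=7.4852 continue  boundary S*=-
step 0: (k=0,j=0): S=150.0400, (K−S)⁺=0.0000, hold=15.9538 ⇒ V=15.9538 continue  boundary S*=-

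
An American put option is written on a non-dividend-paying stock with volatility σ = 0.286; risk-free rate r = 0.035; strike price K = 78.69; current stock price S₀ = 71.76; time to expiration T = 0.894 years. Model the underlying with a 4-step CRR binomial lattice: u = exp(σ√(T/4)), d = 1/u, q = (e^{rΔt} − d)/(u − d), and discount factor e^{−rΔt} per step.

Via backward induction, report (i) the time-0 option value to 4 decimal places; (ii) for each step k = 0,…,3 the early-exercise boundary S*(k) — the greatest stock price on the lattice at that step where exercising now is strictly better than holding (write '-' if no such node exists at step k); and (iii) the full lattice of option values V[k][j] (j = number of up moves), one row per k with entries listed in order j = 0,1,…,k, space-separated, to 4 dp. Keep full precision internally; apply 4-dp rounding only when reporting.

params: Δt=0.22350 u=1.14478 d=0.87353 q=0.49520 e^(-rΔt)=0.99221
t_4 payoffs: 36.9069 23.9328 6.9300 0.0000 0.0000
t_3: node(3,0) S=47.8323 payoff=30.8577 vs cont=30.2446 → 30.8577 [stop]  node(3,1) S=62.6848 payoff=16.0052 vs cont=15.3921 → 16.0052 [stop]  node(3,2) S=82.1491 payoff=0.0000 vs cont=3.4710 → 3.4710 [wait]  node(3,3) S=107.6573 payoff=0.0000 vs cont=0.0000 → 0.0000 [wait]  ⇒ S*(3)=62.6848
t_2: node(2,0) S=54.7572 payoff=23.9328 vs cont=23.3196 → 23.9328 [stop]  node(2,1) S=71.7600 payoff=6.9300 vs cont=9.7219 → 9.7219 [wait]  node(2,2) S=94.0423 payoff=0.0000 vs cont=1.7385 → 1.7385 [wait]  ⇒ S*(2)=54.7572
t_1: node(1,0) S=62.6848 payoff=16.0052 vs cont=16.7639 → 16.7639 [wait]  node(1,1) S=82.1491 payoff=0.0000 vs cont=5.7236 → 5.7236 [wait]  ⇒ S*(1)=-
t_0: node(0,0) S=71.7600 payoff=6.9300 vs cont=11.2087 → 11.2087 [wait]  ⇒ S*(0)=-

price = 11.2087
boundary = - - 54.7572 62.6848
tree:
11.2087
16.7639 5.7236
23.9328 9.7219 1.7385
30.8577 16.0052 3.4710 0.0000
36.9069 23.9328 6.9300 0.0000 0.0000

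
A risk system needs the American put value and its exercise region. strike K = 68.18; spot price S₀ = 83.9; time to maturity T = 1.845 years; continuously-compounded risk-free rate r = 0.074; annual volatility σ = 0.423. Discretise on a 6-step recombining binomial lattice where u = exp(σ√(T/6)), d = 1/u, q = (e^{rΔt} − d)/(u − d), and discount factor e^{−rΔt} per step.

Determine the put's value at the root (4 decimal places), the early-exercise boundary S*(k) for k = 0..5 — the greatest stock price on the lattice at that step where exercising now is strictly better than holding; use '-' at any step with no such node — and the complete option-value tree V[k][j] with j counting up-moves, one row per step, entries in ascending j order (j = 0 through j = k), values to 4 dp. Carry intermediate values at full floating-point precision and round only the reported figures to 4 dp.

price = 7.6635
boundary = - - - 41.5099 32.8308 41.5099
tree:
7.6635
12.0144 3.4991
18.2529 6.0916 0.9677
26.6701 10.3574 1.9420 0.0000
35.3492 17.0376 3.8974 0.0000 0.0000
42.2137 26.6701 7.8215 0.0000 0.0000 0.0000
47.6428 35.3492 15.6967 0.0000 0.0000 0.0000 0.0000

Δt=0.30750, u=1.26436, d=0.79091, q=0.49024, disc=e^(-rΔt)=0.97750
k=6 terminal: V=max(K-S,0) → 47.6428 35.3492 15.6967 0.0000 0.0000 0.0000 0.0000
k=5: j=0 S=25.9663 intr=42.2137 cont=40.6797 V=42.2137[EX]; j=1 S=41.5099 intr=26.6701 cont=25.1362 V=26.6701[EX]; j=2 S=66.3578 intr=1.8222 cont=7.8215 V=7.8215[hold]; j=3 S=106.0797 intr=0.0000 cont=0.0000 V=0.0000[hold]; j=4 S=169.5792 intr=0.0000 cont=0.0000 V=0.0000[hold]; j=5 S=271.0897 intr=0.0000 cont=0.0000 V=0.0000[hold]  S*(5)=41.5099
k=4: j=0 S=32.8308 intr=35.3492 cont=33.8153 V=35.3492[EX]; j=1 S=52.4833 intr=15.6967 cont=17.0376 V=17.0376[hold]; j=2 S=83.9000 intr=0.0000 cont=3.8974 V=3.8974[hold]; j=3 S=134.1227 intr=0.0000 cont=0.0000 V=0.0000[hold]; j=4 S=214.4089 intr=0.0000 cont=0.0000 V=0.0000[hold]  S*(4)=32.8308
k=3: j=0 S=41.5099 intr=26.6701 cont=25.7788 V=26.6701[EX]; j=1 S=66.3578 intr=1.8222 cont=10.3574 V=10.3574[hold]; j=2 S=106.0797 intr=0.0000 cont=1.9420 V=1.9420[hold]; j=3 S=169.5792 intr=0.0000 cont=0.0000 V=0.0000[hold]  S*(3)=41.5099
k=2: j=0 S=52.4833 intr=15.6967 cont=18.2529 V=18.2529[hold]; j=1 S=83.9000 intr=0.0000 cont=6.0916 V=6.0916[hold]; j=2 S=134.1227 intr=0.0000 cont=0.9677 V=0.9677[hold]  S*(2)=-
k=1: j=0 S=66.3578 intr=1.8222 cont=12.0144 V=12.0144[hold]; j=1 S=106.0797 intr=0.0000 cont=3.4991 V=3.4991[hold]  S*(1)=-
k=0: j=0 S=83.9000 intr=0.0000 cont=7.6635 V=7.6635[hold]  S*(0)=-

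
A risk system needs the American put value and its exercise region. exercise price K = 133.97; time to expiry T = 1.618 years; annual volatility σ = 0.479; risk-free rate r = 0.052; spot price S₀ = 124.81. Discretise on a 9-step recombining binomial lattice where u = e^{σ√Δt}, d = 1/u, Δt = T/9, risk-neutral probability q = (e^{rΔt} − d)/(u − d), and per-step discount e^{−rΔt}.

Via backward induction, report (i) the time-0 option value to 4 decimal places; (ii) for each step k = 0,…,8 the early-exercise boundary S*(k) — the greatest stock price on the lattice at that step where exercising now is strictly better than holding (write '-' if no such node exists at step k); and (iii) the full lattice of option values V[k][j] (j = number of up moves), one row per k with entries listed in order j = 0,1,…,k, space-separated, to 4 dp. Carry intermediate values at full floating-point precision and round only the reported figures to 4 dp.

Δt=0.17978  u=1.22519  d=0.81620  q=0.47236  discount=0.99070
step 9 (expiry): payoffs max(K−S,0) = 113.9062 103.8523 88.7605 66.1063 32.1002 0.0000 0.0000 0.0000 0.0000 0.0000
step 8: (k=8,j=0): S=24.5821, (K−S)⁺=109.3879, hold=108.1414 ⇒ V=109.3879 exercise | (k=8,j=1): S=36.9000, (K−S)⁺=97.0700, hold=95.8235 ⇒ V=97.0700 exercise | (k=8,j=2): S=55.3903, (K−S)⁺=78.5797, hold=77.3331 ⇒ V=78.5797 exercise | (k=8,j=3): S=83.1460, (K−S)⁺=50.8240, hold=49.5774 ⇒ V=50.8240 exercise | (k=8,j=4): S=124.8100, (K−S)⁺=9.1600, hold=16.7796 ⇒ V=16.7796 continue | (k=8,j=5): S=187.3515, (K−S)⁺=0.0000, hold=0.0000 ⇒ V=0.0000 continue | (k=8,j=6): S=281.2322, (K−S)⁺=0.0000, hold=0.0000 ⇒ V=0.0000 continue | (k=8,j=7): S=422.1559, (K−S)⁺=0.0000, hold=0.0000 ⇒ V=0.0000 continue | (k=8,j=8): S=633.6955, (K−S)⁺=0.0000, hold=0.0000 ⇒ V=0.0000 continue  boundary S*=83.1460
step 7: (k=7,j=0): S=30.1177, (K−S)⁺=103.8523, hold=102.6057 ⇒ V=103.8523 exercise | (k=7,j=1): S=45.2095, (K−S)⁺=88.7605, hold=87.5139 ⇒ V=88.7605 exercise | (k=7,j=2): S=67.8637, (K−S)⁺=66.1063, hold=64.8597 ⇒ V=66.1063 exercise | (k=7,j=3): S=101.8698, (K−S)⁺=32.1002, hold=34.4194 ⇒ V=34.4194 continue | (k=7,j=4): S=152.9161, (K−S)⁺=0.0000, hold=8.7712 ⇒ V=8.7712 continue | (k=7,j=5): S=229.5414, (K−S)⁺=0.0000, hold=0.0000 ⇒ V=0.0000 continue | (k=7,j=6): S=344.5632, (K−S)⁺=0.0000, hold=0.0000 ⇒ V=0.0000 continue | (k=7,j=7): S=517.2217, (K−S)⁺=0.0000, hold=0.0000 ⇒ V=0.0000 continue  boundary S*=67.8637
step 6: (k=6,j=0): S=36.9000, (K−S)⁺=97.0700, hold=95.8235 ⇒ V=97.0700 exercise | (k=6,j=1): S=55.3903, (K−S)⁺=78.5797, hold=77.3331 ⇒ V=78.5797 exercise | (k=6,j=2): S=83.1460, (K−S)⁺=50.8240, hold=50.6627 ⇒ V=50.8240 exercise | (k=6,j=3): S=124.8100, (K−S)⁺=9.1600, hold=22.0965 ⇒ V=22.0965 continue | (k=6,j=4): S=187.3515, (K−S)⁺=0.0000, hold=4.5849 ⇒ V=4.5849 continue | (k=6,j=5): S=281.2322, (K−S)⁺=0.0000, hold=0.0000 ⇒ V=0.0000 continue | (k=6,j=6): S=422.1559, (K−S)⁺=0.0000, hold=0.0000 ⇒ V=0.0000 continue  boundary S*=83.1460
step 5: (k=5,j=0): S=45.2095, (K−S)⁺=88.7605, hold=87.5139 ⇒ V=88.7605 exercise | (k=5,j=1): S=67.8637, (K−S)⁺=66.1063, hold=64.8597 ⇒ V=66.1063 exercise | (k=5,j=2): S=101.8698, (K−S)⁺=32.1002, hold=36.9075 ⇒ V=36.9075 continue | (k=5,j=3): S=152.9161, (K−S)⁺=0.0000, hold=13.6960 ⇒ V=13.6960 continue | (k=5,j=4): S=229.5414, (K−S)⁺=0.0000, hold=2.3967 ⇒ V=2.3967 continue | (k=5,j=5): S=344.5632, (K−S)⁺=0.0000, hold=0.0000 ⇒ V=0.0000 continue  boundary S*=67.8637
step 4: (k=4,j=0): S=55.3903, (K−S)⁺=78.5797, hold=77.3331 ⇒ V=78.5797 exercise | (k=4,j=1): S=83.1460, (K−S)⁺=50.8240, hold=51.8271 ⇒ V=51.8271 continue | (k=4,j=2): S=124.8100, (K−S)⁺=9.1600, hold=25.7018 ⇒ V=25.7018 continue | (k=4,j=3): S=187.3515, (K−S)⁺=0.0000, hold=8.2808 ⇒ V=8.2808 continue | (k=4,j=4): S=281.2322, (K−S)⁺=0.0000, hold=1.2528 ⇒ V=1.2528 continue  boundary S*=55.3903
step 3: (k=3,j=0): S=67.8637, (K−S)⁺=66.1063, hold=65.3291 ⇒ V=66.1063 exercise | (k=3,j=1): S=101.8698, (K−S)⁺=32.1002, hold=39.1190 ⇒ V=39.1190 continue | (k=3,j=2): S=152.9161, (K−S)⁺=0.0000, hold=17.3102 ⇒ V=17.3102 continue | (k=3,j=3): S=229.5414, (K−S)⁺=0.0000, hold=4.9149 ⇒ V=4.9149 continue  boundary S*=67.8637
step 2: (k=2,j=0): S=83.1460, (K−S)⁺=50.8240, hold=52.8620 ⇒ V=52.8620 continue | (k=2,j=1): S=124.8100, (K−S)⁺=9.1600, hold=28.5492 ⇒ V=28.5492 continue | (k=2,j=2): S=187.3515, (K−S)⁺=0.0000, hold=11.3485 ⇒ V=11.3485 continue  boundary S*=-
step 1: (k=1,j=0): S=101.8698, (K−S)⁺=32.1002, hold=40.9925 ⇒ V=40.9925 continue | (k=1,j=1): S=152.9161, (K−S)⁺=0.0000, hold=20.2342 ⇒ V=20.2342 continue  boundary S*=-
step 0: (k=0,j=0): S=124.8100, (K−S)⁺=9.1600, hold=30.8968 ⇒ V=30.8968 continue  boundary S*=-

price = 30.8968
boundary = - - - 67.8637 55.3903 67.8637 83.1460 67.8637 83.1460
tree:
30.8968
40.9925 20.2342
52.8620 28.5492 11.3485
66.1063 39.1190 17.3102 4.9149
78.5797 51.8271 25.7018 8.2808 1.2528
88.7605 66.1063 36.9075 13.6960 2.3967 0.0000
97.0700 78.5797 50.8240 22.0965 4.5849 0.0000 0.0000
103.8523 88.7605 66.1063 34.4194 8.7712 0.0000 0.0000 0.0000
109.3879 97.0700 78.5797 50.8240 16.7796 0.0000 0.0000 0.0000 0.0000
113.9062 103.8523 88.7605 66.1063 32.1002 0.0000 0.0000 0.0000 0.0000 0.0000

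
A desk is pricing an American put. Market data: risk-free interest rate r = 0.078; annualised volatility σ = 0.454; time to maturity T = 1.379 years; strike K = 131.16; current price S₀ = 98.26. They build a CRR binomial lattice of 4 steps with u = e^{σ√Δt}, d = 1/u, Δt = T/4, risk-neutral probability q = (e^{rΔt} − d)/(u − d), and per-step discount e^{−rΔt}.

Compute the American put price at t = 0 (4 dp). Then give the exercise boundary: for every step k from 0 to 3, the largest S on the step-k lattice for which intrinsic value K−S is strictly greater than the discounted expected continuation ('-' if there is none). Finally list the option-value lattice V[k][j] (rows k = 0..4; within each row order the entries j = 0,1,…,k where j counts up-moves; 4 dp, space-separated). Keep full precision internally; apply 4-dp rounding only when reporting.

price = 38.3875
boundary = - 75.2675 57.6552 75.2675
tree:
38.3875
55.8925 21.9061
73.5048 35.8471 8.2924
86.9959 55.8925 16.5173 0.0000
97.3301 73.5048 32.9000 0.0000 0.0000

Δt=0.34475, u=1.30548, d=0.76600, q=0.48427, disc=e^(-rΔt)=0.97347
k=4 terminal: V=max(K-S,0) → 97.3301 73.5048 32.9000 0.0000 0.0000
k=3: j=0 S=44.1641 intr=86.9959 cont=83.5159 V=86.9959[EX]; j=1 S=75.2675 intr=55.8925 cont=52.4125 V=55.8925[EX]; j=2 S=128.2761 intr=2.8839 cont=16.5173 V=16.5173[hold]; j=3 S=218.6169 intr=0.0000 cont=0.0000 V=0.0000[hold]  S*(3)=75.2675
k=2: j=0 S=57.6552 intr=73.5048 cont=70.0248 V=73.5048[EX]; j=1 S=98.2600 intr=32.9000 cont=35.8471 V=35.8471[hold]; j=2 S=167.4614 intr=0.0000 cont=8.2924 V=8.2924[hold]  S*(2)=57.6552
k=1: j=0 S=75.2675 intr=55.8925 cont=53.8018 V=55.8925[EX]; j=1 S=128.2761 intr=2.8839 cont=21.9061 V=21.9061[hold]  S*(1)=75.2675
k=0: j=0 S=98.2600 intr=32.9000 cont=38.3875 V=38.3875[hold]  S*(0)=-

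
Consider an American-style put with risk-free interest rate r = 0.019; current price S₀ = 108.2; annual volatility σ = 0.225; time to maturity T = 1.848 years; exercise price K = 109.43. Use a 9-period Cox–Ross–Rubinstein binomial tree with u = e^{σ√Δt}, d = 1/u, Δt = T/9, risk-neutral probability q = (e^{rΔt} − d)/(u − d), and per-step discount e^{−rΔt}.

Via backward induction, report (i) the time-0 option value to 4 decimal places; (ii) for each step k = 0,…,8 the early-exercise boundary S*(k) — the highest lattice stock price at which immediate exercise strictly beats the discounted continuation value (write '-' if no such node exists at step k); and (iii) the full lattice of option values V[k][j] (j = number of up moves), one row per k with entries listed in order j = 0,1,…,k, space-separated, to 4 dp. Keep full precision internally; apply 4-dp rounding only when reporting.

Δt=0.20533, u=1.10733, d=0.90307, q=0.49367, disc=e^(-rΔt)=0.99611
k=9 terminal: V=max(K-S,0) → 66.2068 56.4301 44.4420 29.7424 11.7179 0.0000 0.0000 0.0000 0.0000 0.0000
k=8: j=0 S=47.8626 intr=61.5674 cont=61.1413 V=61.5674[EX]; j=1 S=58.6886 intr=50.7414 cont=50.3153 V=50.7414[EX]; j=2 S=71.9634 intr=37.4666 cont=37.0405 V=37.4666[EX]; j=3 S=88.2408 intr=21.1892 cont=20.7631 V=21.1892[EX]; j=4 S=108.2000 intr=1.2300 cont=5.9100 V=5.9100[hold]; j=5 S=132.6738 intr=0.0000 cont=0.0000 V=0.0000[hold]; j=6 S=162.6832 intr=0.0000 cont=0.0000 V=0.0000[hold]; j=7 S=199.4805 intr=0.0000 cont=0.0000 V=0.0000[hold]; j=8 S=244.6010 intr=0.0000 cont=0.0000 V=0.0000[hold]  S*(8)=88.2408
k=7: j=0 S=52.9999 intr=56.4301 cont=56.0040 V=56.4301[EX]; j=1 S=64.9880 intr=44.4420 cont=44.0160 V=44.4420[EX]; j=2 S=79.6876 intr=29.7424 cont=29.3163 V=29.7424[EX]; j=3 S=97.7121 intr=11.7179 cont=13.5932 V=13.5932[hold]; j=4 S=119.8136 intr=0.0000 cont=2.9808 V=2.9808[hold]; j=5 S=146.9142 intr=0.0000 cont=0.0000 V=0.0000[hold]; j=6 S=180.1448 intr=0.0000 cont=0.0000 V=0.0000[hold]; j=7 S=220.8917 intr=0.0000 cont=0.0000 V=0.0000[hold]  S*(7)=79.6876
k=6: j=0 S=58.6886 intr=50.7414 cont=50.3153 V=50.7414[EX]; j=1 S=71.9634 intr=37.4666 cont=37.0405 V=37.4666[EX]; j=2 S=88.2408 intr=21.1892 cont=21.6853 V=21.6853[hold]; j=3 S=108.2000 intr=1.2300 cont=8.3216 V=8.3216[hold]; j=4 S=132.6738 intr=0.0000 cont=1.5034 V=1.5034[hold]; j=5 S=162.6832 intr=0.0000 cont=0.0000 V=0.0000[hold]; j=6 S=199.4805 intr=0.0000 cont=0.0000 V=0.0000[hold]  S*(6)=71.9634
k=5: j=0 S=64.9880 intr=44.4420 cont=44.0160 V=44.4420[EX]; j=1 S=79.6876 intr=29.7424 cont=29.5603 V=29.7424[EX]; j=2 S=97.7121 intr=11.7179 cont=15.0293 V=15.0293[hold]; j=3 S=119.8136 intr=0.0000 cont=4.9364 V=4.9364[hold]; j=4 S=146.9142 intr=0.0000 cont=0.7582 V=0.7582[hold]; j=5 S=180.1448 intr=0.0000 cont=0.0000 V=0.0000[hold]  S*(5)=79.6876
k=4: j=0 S=71.9634 intr=37.4666 cont=37.0405 V=37.4666[EX]; j=1 S=88.2408 intr=21.1892 cont=22.3915 V=22.3915[hold]; j=2 S=108.2000 intr=1.2300 cont=10.0076 V=10.0076[hold]; j=3 S=132.6738 intr=0.0000 cont=2.8626 V=2.8626[hold]; j=4 S=162.6832 intr=0.0000 cont=0.3824 V=0.3824[hold]  S*(4)=71.9634
k=3: j=0 S=79.6876 intr=29.7424 cont=29.9075 V=29.9075[hold]; j=1 S=97.7121 intr=11.7179 cont=16.2145 V=16.2145[hold]; j=2 S=119.8136 intr=0.0000 cont=6.4551 V=6.4551[hold]; j=3 S=146.9142 intr=0.0000 cont=1.6318 V=1.6318[hold]  S*(3)=-
k=2: j=0 S=88.2408 intr=21.1892 cont=23.0576 V=23.0576[hold]; j=1 S=108.2000 intr=1.2300 cont=11.3522 V=11.3522[hold]; j=2 S=132.6738 intr=0.0000 cont=4.0581 V=4.0581[hold]  S*(2)=-
k=1: j=0 S=97.7121 intr=11.7179 cont=17.2117 V=17.2117[hold]; j=1 S=119.8136 intr=0.0000 cont=7.7212 V=7.7212[hold]  S*(1)=-
k=0: j=0 S=108.2000 intr=1.2300 cont=12.4777 V=12.4777[hold]  S*(0)=-

price = 12.4777
boundary = - - - - 71.9634 79.6876 71.9634 79.6876 88.2408
tree:
12.4777
17.2117 7.7212
23.0576 11.3522 4.0581
29.9075 16.2145 6.4551 1.6318
37.4666 22.3915 10.0076 2.8626 0.3824
44.4420 29.7424 15.0293 4.9364 0.7582 0.0000
50.7414 37.4666 21.6853 8.3216 1.5034 0.0000 0.0000
56.4301 44.4420 29.7424 13.5932 2.9808 0.0000 0.0000 0.0000
61.5674 50.7414 37.4666 21.1892 5.9100 0.0000 0.0000 0.0000 0.0000
66.2068 56.4301 44.4420 29.7424 11.7179 0.0000 0.0000 0.0000 0.0000 0.0000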